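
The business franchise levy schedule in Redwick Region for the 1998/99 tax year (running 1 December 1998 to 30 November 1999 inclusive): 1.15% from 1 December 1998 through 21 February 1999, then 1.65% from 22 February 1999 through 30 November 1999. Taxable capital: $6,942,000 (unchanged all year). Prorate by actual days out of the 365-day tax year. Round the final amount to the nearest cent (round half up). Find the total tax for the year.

1 December 1998 – 21 February 1999: 83 days at 1.15% → $6,942,000 × 1.15% × 83/365 = $18,153.8055
22 February – 30 November 1999: 282 days at 1.65% → $6,942,000 × 1.65% × 282/365 = $88,496.2356
Total = $106,650.0411

$106,650.04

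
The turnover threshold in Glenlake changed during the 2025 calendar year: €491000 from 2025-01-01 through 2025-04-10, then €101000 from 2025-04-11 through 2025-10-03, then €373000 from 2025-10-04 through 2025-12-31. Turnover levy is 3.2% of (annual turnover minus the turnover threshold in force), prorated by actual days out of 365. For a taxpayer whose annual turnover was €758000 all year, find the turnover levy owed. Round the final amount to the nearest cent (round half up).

€15482.48

2025-01-01 to 2025-04-10: 100 days, exemption €491000 → (€758000 − €491000) × 3.2% × 100/365 = €2340.8219
2025-04-11 to 2025-10-03: 176 days, exemption €101000 → (€758000 − €101000) × 3.2% × 176/365 = €10137.6000
2025-10-04 to 2025-12-31: 89 days, exemption €373000 → (€758000 − €373000) × 3.2% × 89/365 = €3004.0548
Total = €15482.4767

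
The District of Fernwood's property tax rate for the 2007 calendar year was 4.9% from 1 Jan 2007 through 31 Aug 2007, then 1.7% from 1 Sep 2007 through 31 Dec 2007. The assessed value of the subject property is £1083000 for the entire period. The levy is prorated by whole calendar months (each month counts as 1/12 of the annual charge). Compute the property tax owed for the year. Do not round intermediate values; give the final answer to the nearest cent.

£41515.00

1 Jan – 31 Aug 2007: 8 months at 4.9% → £1083000 × 4.9% × 8/12 = £35378.0000
1 Sep – 31 Dec 2007: 4 months at 1.7% → £1083000 × 1.7% × 4/12 = £6137.0000
Total = £41515.0000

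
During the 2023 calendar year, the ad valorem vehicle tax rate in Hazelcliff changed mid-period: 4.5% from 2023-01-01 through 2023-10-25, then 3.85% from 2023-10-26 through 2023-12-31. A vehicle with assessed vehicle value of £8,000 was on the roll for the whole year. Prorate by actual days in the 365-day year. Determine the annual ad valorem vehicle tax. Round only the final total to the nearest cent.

2023-01-01 to 2023-10-25: 298 days at 4.5% → £8,000 × 4.5% × 298/365 = £293.9178
2023-10-26 to 2023-12-31: 67 days at 3.85% → £8,000 × 3.85% × 67/365 = £56.5370
Total = £350.4548

£350.45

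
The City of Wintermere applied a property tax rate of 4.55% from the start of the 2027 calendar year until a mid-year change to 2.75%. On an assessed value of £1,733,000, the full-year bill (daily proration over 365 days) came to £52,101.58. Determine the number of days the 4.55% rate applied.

Let d = days at the first rate; then 365 − d days at the second rate.
£1,733,000 × [4.55%·d + 2.75%·(365−d)] / 365 = £52,101.58
Solving gives d = 52, so the new rate took effect on 22 Feb 2027.

52 days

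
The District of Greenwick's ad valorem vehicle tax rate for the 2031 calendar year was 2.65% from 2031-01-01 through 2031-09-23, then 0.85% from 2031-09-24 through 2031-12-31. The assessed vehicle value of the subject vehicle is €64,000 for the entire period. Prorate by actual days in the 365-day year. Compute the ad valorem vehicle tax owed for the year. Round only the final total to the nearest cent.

2031-01-01 to 2031-09-23: 266 days at 2.65% → €64,000 × 2.65% × 266/365 = €1,235.9890
2031-09-24 to 2031-12-31: 99 days at 0.85% → €64,000 × 0.85% × 99/365 = €147.5507
Total = €1,383.5397

€1,383.54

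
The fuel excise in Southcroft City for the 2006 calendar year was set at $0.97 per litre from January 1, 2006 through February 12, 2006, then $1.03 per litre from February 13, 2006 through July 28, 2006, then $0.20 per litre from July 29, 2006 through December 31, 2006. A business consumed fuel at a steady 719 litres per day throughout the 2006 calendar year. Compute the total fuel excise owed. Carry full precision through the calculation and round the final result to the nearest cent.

$175,356.91

January 1 – February 12, 2006: 43 days × 719 litres/day = 30,917 litres at $0.97/litre → $29,989.49
February 13 – July 28, 2006: 166 days × 719 litres/day = 119,354 litres at $1.03/litre → $122,934.62
July 29 – December 31, 2006: 156 days × 719 litres/day = 112,164 litres at $0.20/litre → $22,432.80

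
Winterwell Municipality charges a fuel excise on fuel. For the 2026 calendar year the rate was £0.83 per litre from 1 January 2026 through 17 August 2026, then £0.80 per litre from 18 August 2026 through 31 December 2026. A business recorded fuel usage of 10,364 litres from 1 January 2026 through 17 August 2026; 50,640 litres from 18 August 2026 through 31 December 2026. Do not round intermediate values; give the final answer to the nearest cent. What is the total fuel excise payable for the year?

1 January – 17 August 2026: 10,364 litres at £0.83/litre → £8,602.12
18 August – 31 December 2026: 50,640 litres at £0.80/litre → £40,512.00

£49,114.12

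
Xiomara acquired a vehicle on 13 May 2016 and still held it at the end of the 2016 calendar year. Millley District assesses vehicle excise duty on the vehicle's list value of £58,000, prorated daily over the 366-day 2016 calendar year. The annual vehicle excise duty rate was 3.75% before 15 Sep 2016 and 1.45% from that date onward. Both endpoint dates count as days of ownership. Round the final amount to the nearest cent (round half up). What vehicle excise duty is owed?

13 May – 14 Sep 2016: 125 days at 3.75% → £58,000 × 3.75% × 125/366 = £742.8279
15 Sep – 31 Dec 2016: 108 days at 1.45% → £58,000 × 1.45% × 108/366 = £248.1639
Total = £990.9918

£990.99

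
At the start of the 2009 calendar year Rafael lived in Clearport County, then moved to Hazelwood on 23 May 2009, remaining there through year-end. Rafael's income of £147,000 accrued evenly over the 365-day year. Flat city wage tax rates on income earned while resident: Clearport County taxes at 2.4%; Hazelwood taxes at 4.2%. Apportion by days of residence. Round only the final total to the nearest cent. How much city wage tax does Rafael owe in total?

£5,144.60

Clearport County, 1 January – 22 May 2009: 142 days → £147,000 × 2.4% × 142/365 = £1,372.5370
Hazelwood, 23 May – 31 December 2009: 223 days → £147,000 × 4.2% × 223/365 = £3,772.0603
Total = £5,144.5973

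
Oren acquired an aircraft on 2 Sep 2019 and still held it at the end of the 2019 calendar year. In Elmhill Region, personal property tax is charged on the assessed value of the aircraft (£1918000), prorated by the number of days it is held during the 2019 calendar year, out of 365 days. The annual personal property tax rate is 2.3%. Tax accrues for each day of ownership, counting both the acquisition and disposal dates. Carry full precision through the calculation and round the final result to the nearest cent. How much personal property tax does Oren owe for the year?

£14624.09

Days held (2 Sep – 31 Dec 2019): 121 out of 365
Tax = £1918000 × 2.3% × 121/365 = £14624.0932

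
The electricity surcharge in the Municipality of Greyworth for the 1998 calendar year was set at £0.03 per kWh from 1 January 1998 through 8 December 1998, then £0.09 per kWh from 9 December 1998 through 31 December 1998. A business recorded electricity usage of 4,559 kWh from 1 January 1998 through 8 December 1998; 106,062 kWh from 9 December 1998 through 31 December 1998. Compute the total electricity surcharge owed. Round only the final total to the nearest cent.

£9,682.35

1 January – 8 December 1998: 4,559 kWh at £0.03/kWh → £136.77
9 December – 31 December 1998: 106,062 kWh at £0.09/kWh → £9,545.58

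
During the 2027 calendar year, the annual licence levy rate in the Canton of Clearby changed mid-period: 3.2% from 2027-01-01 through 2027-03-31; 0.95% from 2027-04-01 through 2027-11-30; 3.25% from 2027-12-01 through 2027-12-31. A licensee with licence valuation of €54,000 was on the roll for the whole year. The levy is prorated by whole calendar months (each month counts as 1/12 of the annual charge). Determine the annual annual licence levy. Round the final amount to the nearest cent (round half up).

2027-01-01 to 2027-03-31: 3 months at 3.2% → €54,000 × 3.2% × 3/12 = €432.0000
2027-04-01 to 2027-11-30: 8 months at 0.95% → €54,000 × 0.95% × 8/12 = €342.0000
2027-12-01 to 2027-12-31: 1 month at 3.25% → €54,000 × 3.25% × 1/12 = €146.2500
Total = €920.2500

€920.25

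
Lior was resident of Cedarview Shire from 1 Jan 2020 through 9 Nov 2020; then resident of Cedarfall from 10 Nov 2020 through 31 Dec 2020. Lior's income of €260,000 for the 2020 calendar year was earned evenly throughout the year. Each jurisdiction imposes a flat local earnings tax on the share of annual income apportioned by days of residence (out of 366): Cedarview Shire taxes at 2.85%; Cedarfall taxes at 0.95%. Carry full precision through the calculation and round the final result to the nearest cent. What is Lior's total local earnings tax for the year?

Cedarview Shire, 1 Jan – 9 Nov 2020: 314 days → €260,000 × 2.85% × 314/366 = €6,357.2131
Cedarfall, 10 Nov – 31 Dec 2020: 52 days → €260,000 × 0.95% × 52/366 = €350.9290
Total = €6,708.1421

€6,708.14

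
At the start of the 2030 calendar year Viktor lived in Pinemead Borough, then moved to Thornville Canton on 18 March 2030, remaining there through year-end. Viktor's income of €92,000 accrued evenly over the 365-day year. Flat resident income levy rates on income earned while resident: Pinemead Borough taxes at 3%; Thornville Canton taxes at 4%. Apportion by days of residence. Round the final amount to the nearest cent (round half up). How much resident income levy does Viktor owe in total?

Pinemead Borough, 1 January – 17 March 2030: 76 days → €92,000 × 3% × 76/365 = €574.6849
Thornville Canton, 18 March – 31 December 2030: 289 days → €92,000 × 4% × 289/365 = €2,913.7534
Total = €3,488.4384

€3,488.44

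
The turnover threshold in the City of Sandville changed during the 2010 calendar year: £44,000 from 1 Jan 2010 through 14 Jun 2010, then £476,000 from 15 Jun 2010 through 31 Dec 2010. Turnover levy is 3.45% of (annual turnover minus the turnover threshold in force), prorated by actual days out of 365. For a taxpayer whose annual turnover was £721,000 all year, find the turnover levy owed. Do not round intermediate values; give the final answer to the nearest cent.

1 Jan – 14 Jun 2010: 165 days, exemption £44,000 → (£721,000 − £44,000) × 3.45% × 165/365 = £10,558.4178
15 Jun – 31 Dec 2010: 200 days, exemption £476,000 → (£721,000 − £476,000) × 3.45% × 200/365 = £4,631.5068
Total = £15,189.9247

£15,189.92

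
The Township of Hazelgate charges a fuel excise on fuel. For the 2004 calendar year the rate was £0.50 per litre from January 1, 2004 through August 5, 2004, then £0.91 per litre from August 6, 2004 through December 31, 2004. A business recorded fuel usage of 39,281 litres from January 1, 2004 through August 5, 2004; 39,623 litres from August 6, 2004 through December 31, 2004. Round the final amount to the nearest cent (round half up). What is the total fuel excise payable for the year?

£55,697.43

January 1 – August 5, 2004: 39,281 litres at £0.50/litre → £19,640.50
August 6 – December 31, 2004: 39,623 litres at £0.91/litre → £36,056.93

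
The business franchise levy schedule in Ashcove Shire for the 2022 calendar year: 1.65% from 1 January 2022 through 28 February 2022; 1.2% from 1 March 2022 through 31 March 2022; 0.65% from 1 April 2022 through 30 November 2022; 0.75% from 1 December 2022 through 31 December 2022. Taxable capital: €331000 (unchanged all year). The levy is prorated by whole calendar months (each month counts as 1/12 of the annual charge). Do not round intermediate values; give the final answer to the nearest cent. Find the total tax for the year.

€2882.46

1 January – 28 February 2022: 2 months at 1.65% → €331000 × 1.65% × 2/12 = €910.2500
1 March – 31 March 2022: 1 month at 1.2% → €331000 × 1.2% × 1/12 = €331.0000
1 April – 30 November 2022: 8 months at 0.65% → €331000 × 0.65% × 8/12 = €1434.3333
1 December – 31 December 2022: 1 month at 0.75% → €331000 × 0.75% × 1/12 = €206.8750
Total = €2882.4583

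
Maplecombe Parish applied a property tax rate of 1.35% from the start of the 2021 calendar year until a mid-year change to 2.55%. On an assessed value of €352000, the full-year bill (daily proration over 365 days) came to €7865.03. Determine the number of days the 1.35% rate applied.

96 days

Let d = days at the first rate; then 365 − d days at the second rate.
€352000 × [1.35%·d + 2.55%·(365−d)] / 365 = €7865.03
Solving gives d = 96, so the new rate took effect on 7 April 2021.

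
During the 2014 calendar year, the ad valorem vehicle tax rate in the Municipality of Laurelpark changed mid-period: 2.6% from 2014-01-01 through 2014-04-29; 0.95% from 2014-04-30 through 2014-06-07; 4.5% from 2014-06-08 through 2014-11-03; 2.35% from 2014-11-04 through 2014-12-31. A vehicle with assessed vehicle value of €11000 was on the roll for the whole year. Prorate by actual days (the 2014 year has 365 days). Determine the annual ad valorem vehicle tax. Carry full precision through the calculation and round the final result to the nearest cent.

2014-01-01 to 2014-04-29: 119 days at 2.6% → €11000 × 2.6% × 119/365 = €93.2438
2014-04-30 to 2014-06-07: 39 days at 0.95% → €11000 × 0.95% × 39/365 = €11.1658
2014-06-08 to 2014-11-03: 149 days at 4.5% → €11000 × 4.5% × 149/365 = €202.0685
2014-11-04 to 2014-12-31: 58 days at 2.35% → €11000 × 2.35% × 58/365 = €41.0767
Total = €347.5548

€347.55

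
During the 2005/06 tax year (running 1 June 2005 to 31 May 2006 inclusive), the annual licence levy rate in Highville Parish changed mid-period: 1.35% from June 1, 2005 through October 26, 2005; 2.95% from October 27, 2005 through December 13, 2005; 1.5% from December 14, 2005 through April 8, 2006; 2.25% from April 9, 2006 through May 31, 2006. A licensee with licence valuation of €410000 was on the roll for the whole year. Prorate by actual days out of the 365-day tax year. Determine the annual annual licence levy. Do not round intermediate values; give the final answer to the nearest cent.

€7128.95

June 1 – October 26, 2005: 148 days at 1.35% → €410000 × 1.35% × 148/365 = €2244.3288
October 27 – December 13, 2005: 48 days at 2.95% → €410000 × 2.95% × 48/365 = €1590.5753
December 14, 2005 – April 8, 2006: 116 days at 1.5% → €410000 × 1.5% × 116/365 = €1954.5205
April 9 – May 31, 2006: 53 days at 2.25% → €410000 × 2.25% × 53/365 = €1339.5205
Total = €7128.9452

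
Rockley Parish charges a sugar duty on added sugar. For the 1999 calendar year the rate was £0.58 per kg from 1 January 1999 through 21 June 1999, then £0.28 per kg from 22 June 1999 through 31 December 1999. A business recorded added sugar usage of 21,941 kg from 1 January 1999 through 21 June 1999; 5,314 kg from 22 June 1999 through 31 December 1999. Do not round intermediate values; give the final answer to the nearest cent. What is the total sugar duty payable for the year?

1 January – 21 June 1999: 21,941 kg at £0.58/kg → £12,725.78
22 June – 31 December 1999: 5,314 kg at £0.28/kg → £1,487.92

£14,213.70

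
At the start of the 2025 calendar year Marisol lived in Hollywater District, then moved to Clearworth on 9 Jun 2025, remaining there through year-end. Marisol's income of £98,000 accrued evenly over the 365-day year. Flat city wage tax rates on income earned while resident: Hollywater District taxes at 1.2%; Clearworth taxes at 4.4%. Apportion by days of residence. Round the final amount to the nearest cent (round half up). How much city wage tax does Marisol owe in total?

Hollywater District, 1 Jan – 8 Jun 2025: 159 days → £98,000 × 1.2% × 159/365 = £512.2849
Clearworth, 9 Jun – 31 Dec 2025: 206 days → £98,000 × 4.4% × 206/365 = £2,433.6219
Total = £2,945.9068

£2,945.91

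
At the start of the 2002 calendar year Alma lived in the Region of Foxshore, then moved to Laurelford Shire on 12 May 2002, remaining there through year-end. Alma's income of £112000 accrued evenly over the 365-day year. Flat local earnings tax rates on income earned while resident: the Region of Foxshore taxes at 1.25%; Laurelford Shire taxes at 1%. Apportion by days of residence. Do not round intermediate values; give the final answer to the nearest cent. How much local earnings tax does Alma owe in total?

The Region of Foxshore, 1 Jan – 11 May 2002: 131 days → £112000 × 1.25% × 131/365 = £502.4658
Laurelford Shire, 12 May – 31 Dec 2002: 234 days → £112000 × 1% × 234/365 = £718.0274
Total = £1220.4932

£1220.49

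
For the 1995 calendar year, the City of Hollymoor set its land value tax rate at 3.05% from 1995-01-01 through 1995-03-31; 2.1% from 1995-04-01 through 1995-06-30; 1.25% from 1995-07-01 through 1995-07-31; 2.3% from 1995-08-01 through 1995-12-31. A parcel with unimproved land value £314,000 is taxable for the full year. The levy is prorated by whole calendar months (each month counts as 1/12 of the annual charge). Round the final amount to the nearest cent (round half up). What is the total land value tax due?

£7,379.00

1995-01-01 to 1995-03-31: 3 months at 3.05% → £314,000 × 3.05% × 3/12 = £2,394.2500
1995-04-01 to 1995-06-30: 3 months at 2.1% → £314,000 × 2.1% × 3/12 = £1,648.5000
1995-07-01 to 1995-07-31: 1 month at 1.25% → £314,000 × 1.25% × 1/12 = £327.0833
1995-08-01 to 1995-12-31: 5 months at 2.3% → £314,000 × 2.3% × 5/12 = £3,009.1667
Total = £7,379.0000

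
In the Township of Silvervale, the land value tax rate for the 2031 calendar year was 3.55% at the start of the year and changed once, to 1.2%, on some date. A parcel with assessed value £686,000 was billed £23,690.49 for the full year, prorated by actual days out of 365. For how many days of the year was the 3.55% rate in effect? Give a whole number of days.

350 days

Let d = days at the first rate; then 365 − d days at the second rate.
£686,000 × [3.55%·d + 1.2%·(365−d)] / 365 = £23,690.49
Solving gives d = 350, so the new rate took effect on 17 December 2031.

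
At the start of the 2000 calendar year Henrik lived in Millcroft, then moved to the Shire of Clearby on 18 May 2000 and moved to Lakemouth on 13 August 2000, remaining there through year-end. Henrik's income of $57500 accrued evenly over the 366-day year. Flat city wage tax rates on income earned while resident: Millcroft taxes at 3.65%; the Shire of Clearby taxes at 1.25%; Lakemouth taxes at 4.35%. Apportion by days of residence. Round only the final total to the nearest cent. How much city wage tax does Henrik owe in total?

Millcroft, 1 January – 17 May 2000: 138 days → $57500 × 3.65% × 138/366 = $791.3320
The Shire of Clearby, 18 May – 12 August 2000: 87 days → $57500 × 1.25% × 87/366 = $170.8504
Lakemouth, 13 August – 31 December 2000: 141 days → $57500 × 4.35% × 141/366 = $963.5963
Total = $1925.7787

$1925.78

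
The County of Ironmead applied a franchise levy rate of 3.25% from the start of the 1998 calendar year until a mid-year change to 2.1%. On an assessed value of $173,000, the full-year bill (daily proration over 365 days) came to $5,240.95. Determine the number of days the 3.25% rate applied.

295 days

Let d = days at the first rate; then 365 − d days at the second rate.
$173,000 × [3.25%·d + 2.1%·(365−d)] / 365 = $5,240.95
Solving gives d = 295, so the new rate took effect on October 23, 1998.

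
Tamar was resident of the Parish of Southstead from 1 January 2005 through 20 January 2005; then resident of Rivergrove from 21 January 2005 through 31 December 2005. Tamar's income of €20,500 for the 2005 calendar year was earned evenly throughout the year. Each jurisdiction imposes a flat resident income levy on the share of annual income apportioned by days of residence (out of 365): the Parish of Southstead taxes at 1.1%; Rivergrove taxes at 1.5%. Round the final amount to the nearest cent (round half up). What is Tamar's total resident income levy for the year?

€303.01

The Parish of Southstead, 1 January – 20 January 2005: 20 days → €20,500 × 1.1% × 20/365 = €12.3562
Rivergrove, 21 January – 31 December 2005: 345 days → €20,500 × 1.5% × 345/365 = €290.6507
Total = €303.0068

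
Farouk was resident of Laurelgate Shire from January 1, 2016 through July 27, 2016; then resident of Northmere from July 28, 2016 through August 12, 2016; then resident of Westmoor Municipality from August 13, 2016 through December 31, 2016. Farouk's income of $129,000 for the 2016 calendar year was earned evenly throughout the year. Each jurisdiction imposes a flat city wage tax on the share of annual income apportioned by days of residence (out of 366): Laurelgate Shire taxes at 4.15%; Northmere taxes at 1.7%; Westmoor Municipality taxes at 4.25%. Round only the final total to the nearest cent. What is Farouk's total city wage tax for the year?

$5,265.03

Laurelgate Shire, January 1 – July 27, 2016: 209 days → $129,000 × 4.15% × 209/366 = $3,057.0533
Northmere, July 28 – August 12, 2016: 16 days → $129,000 × 1.7% × 16/366 = $95.8689
Westmoor Municipality, August 13 – December 31, 2016: 141 days → $129,000 × 4.25% × 141/366 = $2,112.1107
Total = $5,265.0328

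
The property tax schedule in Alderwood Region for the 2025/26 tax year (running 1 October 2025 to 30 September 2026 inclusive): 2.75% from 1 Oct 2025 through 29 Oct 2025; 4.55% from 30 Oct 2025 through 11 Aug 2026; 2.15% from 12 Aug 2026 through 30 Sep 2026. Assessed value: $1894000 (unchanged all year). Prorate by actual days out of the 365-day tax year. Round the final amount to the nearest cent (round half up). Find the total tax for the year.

$77241.47

1 Oct – 29 Oct 2025: 29 days at 2.75% → $1894000 × 2.75% × 29/365 = $4138.2603
30 Oct 2025 – 11 Aug 2026: 286 days at 4.55% → $1894000 × 4.55% × 286/365 = $67524.9918
12 Aug – 30 Sep 2026: 50 days at 2.15% → $1894000 × 2.15% × 50/365 = $5578.2192
Total = $77241.4712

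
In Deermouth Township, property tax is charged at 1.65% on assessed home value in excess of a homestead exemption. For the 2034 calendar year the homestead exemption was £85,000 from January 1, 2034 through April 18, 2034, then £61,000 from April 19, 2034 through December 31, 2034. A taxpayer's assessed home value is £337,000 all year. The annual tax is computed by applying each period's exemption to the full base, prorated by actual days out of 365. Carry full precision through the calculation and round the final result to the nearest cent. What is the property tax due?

£4,436.83

January 1 – April 18, 2034: 108 days, exemption £85,000 → (£337,000 − £85,000) × 1.65% × 108/365 = £1,230.3123
April 19 – December 31, 2034: 257 days, exemption £61,000 → (£337,000 − £61,000) × 1.65% × 257/365 = £3,206.5151
Total = £4,436.8274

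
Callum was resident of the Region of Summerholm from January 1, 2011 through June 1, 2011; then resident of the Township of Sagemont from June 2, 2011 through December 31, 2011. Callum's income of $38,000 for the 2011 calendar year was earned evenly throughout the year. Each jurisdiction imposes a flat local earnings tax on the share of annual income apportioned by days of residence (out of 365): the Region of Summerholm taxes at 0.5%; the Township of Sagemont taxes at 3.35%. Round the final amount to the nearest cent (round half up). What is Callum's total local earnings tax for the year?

The Region of Summerholm, January 1 – June 1, 2011: 152 days → $38,000 × 0.5% × 152/365 = $79.1233
The Township of Sagemont, June 2 – December 31, 2011: 213 days → $38,000 × 3.35% × 213/365 = $742.8740
Total = $821.9973

$822.00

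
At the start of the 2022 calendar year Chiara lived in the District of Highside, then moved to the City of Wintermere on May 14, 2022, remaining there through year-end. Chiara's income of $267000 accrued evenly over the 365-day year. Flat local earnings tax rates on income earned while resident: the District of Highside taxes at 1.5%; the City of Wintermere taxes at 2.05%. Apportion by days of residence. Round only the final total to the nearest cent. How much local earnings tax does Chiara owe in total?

The District of Highside, January 1 – May 13, 2022: 133 days → $267000 × 1.5% × 133/365 = $1459.3562
The City of Wintermere, May 14 – December 31, 2022: 232 days → $267000 × 2.05% × 232/365 = $3479.0466
Total = $4938.4027

$4938.40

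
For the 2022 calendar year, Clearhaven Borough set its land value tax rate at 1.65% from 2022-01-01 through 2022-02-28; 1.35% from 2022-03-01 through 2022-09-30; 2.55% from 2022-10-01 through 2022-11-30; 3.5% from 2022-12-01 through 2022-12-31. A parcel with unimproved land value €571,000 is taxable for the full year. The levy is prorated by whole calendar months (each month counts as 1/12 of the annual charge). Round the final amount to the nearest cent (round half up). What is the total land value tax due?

€10,159.04

2022-01-01 to 2022-02-28: 2 months at 1.65% → €571,000 × 1.65% × 2/12 = €1,570.2500
2022-03-01 to 2022-09-30: 7 months at 1.35% → €571,000 × 1.35% × 7/12 = €4,496.6250
2022-10-01 to 2022-11-30: 2 months at 2.55% → €571,000 × 2.55% × 2/12 = €2,426.7500
2022-12-01 to 2022-12-31: 1 month at 3.5% → €571,000 × 3.5% × 1/12 = €1,665.4167
Total = €10,159.0417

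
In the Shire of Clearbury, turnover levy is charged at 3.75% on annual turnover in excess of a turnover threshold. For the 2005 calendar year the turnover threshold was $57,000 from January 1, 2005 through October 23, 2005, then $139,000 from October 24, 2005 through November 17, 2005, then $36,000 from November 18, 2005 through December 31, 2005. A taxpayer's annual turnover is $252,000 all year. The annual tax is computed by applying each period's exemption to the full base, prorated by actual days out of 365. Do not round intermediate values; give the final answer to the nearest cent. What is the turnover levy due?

$7,196.82

January 1 – October 23, 2005: 296 days, exemption $57,000 → ($252,000 − $57,000) × 3.75% × 296/365 = $5,930.1370
October 24 – November 17, 2005: 25 days, exemption $139,000 → ($252,000 − $139,000) × 3.75% × 25/365 = $290.2397
November 18 – December 31, 2005: 44 days, exemption $36,000 → ($252,000 − $36,000) × 3.75% × 44/365 = $976.4384
Total = $7,196.8151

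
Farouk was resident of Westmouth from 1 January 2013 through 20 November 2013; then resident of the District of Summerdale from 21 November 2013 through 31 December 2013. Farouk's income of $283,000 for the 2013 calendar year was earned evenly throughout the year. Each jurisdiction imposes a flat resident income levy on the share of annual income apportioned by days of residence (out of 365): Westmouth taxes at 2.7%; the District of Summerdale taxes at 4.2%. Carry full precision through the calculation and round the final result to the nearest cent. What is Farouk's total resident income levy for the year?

$8,117.84

Westmouth, 1 January – 20 November 2013: 324 days → $283,000 × 2.7% × 324/365 = $6,782.6959
The District of Summerdale, 21 November – 31 December 2013: 41 days → $283,000 × 4.2% × 41/365 = $1,335.1397
Total = $8,117.8356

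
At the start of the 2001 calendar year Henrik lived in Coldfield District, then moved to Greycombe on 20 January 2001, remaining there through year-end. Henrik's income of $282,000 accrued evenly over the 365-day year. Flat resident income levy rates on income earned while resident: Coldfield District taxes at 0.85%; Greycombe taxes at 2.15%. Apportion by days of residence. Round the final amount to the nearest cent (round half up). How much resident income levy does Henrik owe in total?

$5,872.17

Coldfield District, 1 January – 19 January 2001: 19 days → $282,000 × 0.85% × 19/365 = $124.7753
Greycombe, 20 January – 31 December 2001: 346 days → $282,000 × 2.15% × 346/365 = $5,747.3918
Total = $5,872.1671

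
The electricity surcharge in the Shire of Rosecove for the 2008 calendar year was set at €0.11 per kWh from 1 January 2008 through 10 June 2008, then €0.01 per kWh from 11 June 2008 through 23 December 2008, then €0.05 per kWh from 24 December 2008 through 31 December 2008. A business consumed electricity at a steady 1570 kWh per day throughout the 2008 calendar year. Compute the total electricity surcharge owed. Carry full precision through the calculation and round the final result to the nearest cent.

1 January – 10 June 2008: 162 days × 1570 kWh/day = 254,340 kWh at €0.11/kWh → €27,977.40
11 June – 23 December 2008: 196 days × 1570 kWh/day = 307,720 kWh at €0.01/kWh → €3,077.20
24 December – 31 December 2008: 8 days × 1570 kWh/day = 12,560 kWh at €0.05/kWh → €628.00

€31,682.60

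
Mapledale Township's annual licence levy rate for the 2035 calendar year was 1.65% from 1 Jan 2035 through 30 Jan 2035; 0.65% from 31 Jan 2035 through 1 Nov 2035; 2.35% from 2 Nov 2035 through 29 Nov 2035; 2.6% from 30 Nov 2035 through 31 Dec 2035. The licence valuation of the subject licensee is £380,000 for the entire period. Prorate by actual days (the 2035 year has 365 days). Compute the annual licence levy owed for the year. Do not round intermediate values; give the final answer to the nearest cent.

1 Jan – 30 Jan 2035: 30 days at 1.65% → £380,000 × 1.65% × 30/365 = £515.3425
31 Jan – 1 Nov 2035: 275 days at 0.65% → £380,000 × 0.65% × 275/365 = £1,860.9589
2 Nov – 29 Nov 2035: 28 days at 2.35% → £380,000 × 2.35% × 28/365 = £685.0411
30 Nov – 31 Dec 2035: 32 days at 2.6% → £380,000 × 2.6% × 32/365 = £866.1918
Total = £3,927.5342

£3,927.53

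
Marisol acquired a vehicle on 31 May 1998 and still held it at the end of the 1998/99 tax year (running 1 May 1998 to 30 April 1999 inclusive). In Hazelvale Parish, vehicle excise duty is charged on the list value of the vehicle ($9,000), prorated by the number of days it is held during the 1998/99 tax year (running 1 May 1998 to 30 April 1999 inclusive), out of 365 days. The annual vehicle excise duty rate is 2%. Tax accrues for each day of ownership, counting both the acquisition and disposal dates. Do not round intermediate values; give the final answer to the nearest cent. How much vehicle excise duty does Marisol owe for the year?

$165.21

Days held (31 May 1998 – 30 Apr 1999): 335 out of 365
Tax = $9,000 × 2% × 335/365 = $165.2055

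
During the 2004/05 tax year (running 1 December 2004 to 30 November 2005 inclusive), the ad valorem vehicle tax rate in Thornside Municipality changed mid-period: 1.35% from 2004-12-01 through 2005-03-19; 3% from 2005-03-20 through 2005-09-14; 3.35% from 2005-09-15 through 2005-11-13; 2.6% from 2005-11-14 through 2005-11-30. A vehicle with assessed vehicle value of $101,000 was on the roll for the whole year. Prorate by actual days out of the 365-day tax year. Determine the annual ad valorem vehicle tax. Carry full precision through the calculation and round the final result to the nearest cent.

$2,571.63

2004-12-01 to 2005-03-19: 109 days at 1.35% → $101,000 × 1.35% × 109/365 = $407.1822
2005-03-20 to 2005-09-14: 179 days at 3% → $101,000 × 3% × 179/365 = $1,485.9452
2005-09-15 to 2005-11-13: 60 days at 3.35% → $101,000 × 3.35% × 60/365 = $556.1918
2005-11-14 to 2005-11-30: 17 days at 2.6% → $101,000 × 2.6% × 17/365 = $122.3068
Total = $2,571.6260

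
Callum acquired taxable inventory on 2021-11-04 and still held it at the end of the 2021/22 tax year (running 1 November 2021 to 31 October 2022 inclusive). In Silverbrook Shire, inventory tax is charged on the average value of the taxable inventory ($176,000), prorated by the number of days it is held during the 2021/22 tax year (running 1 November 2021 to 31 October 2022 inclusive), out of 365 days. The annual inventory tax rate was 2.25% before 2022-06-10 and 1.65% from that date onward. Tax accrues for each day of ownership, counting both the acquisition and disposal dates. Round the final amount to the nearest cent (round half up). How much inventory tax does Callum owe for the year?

$3,510.84

2021-11-04 to 2022-06-09: 218 days at 2.25% → $176,000 × 2.25% × 218/365 = $2,365.1507
2022-06-10 to 2022-10-31: 144 days at 1.65% → $176,000 × 1.65% × 144/365 = $1,145.6877
Total = $3,510.8384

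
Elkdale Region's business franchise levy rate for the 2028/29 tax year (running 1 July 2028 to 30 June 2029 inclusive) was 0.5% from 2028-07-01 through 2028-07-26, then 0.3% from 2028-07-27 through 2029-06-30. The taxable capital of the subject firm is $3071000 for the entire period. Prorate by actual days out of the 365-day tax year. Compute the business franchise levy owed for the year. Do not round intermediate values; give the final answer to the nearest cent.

2028-07-01 to 2028-07-26: 26 days at 0.5% → $3071000 × 0.5% × 26/365 = $1093.7808
2028-07-27 to 2029-06-30: 339 days at 0.3% → $3071000 × 0.3% × 339/365 = $8556.7315
Total = $9650.5123

$9650.51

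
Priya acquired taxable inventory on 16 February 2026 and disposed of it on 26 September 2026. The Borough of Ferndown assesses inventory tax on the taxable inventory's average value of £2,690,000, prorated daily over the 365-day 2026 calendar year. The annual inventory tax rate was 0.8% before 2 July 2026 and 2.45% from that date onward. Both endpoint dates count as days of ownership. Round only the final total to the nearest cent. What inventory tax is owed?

£23,727.27

16 February – 1 July 2026: 136 days at 0.8% → £2,690,000 × 0.8% × 136/365 = £8,018.4110
2 July – 26 September 2026: 87 days at 2.45% → £2,690,000 × 2.45% × 87/365 = £15,708.8630
Total = £23,727.2740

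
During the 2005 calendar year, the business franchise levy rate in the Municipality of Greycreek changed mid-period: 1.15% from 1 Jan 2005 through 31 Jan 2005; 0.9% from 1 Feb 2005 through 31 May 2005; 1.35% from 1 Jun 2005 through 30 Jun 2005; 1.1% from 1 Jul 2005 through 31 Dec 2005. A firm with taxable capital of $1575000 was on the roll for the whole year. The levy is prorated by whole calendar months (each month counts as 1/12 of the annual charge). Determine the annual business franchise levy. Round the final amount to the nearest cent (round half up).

1 Jan – 31 Jan 2005: 1 month at 1.15% → $1575000 × 1.15% × 1/12 = $1509.3750
1 Feb – 31 May 2005: 4 months at 0.9% → $1575000 × 0.9% × 4/12 = $4725.0000
1 Jun – 30 Jun 2005: 1 month at 1.35% → $1575000 × 1.35% × 1/12 = $1771.8750
1 Jul – 31 Dec 2005: 6 months at 1.1% → $1575000 × 1.1% × 6/12 = $8662.5000
Total = $16668.7500

$16668.75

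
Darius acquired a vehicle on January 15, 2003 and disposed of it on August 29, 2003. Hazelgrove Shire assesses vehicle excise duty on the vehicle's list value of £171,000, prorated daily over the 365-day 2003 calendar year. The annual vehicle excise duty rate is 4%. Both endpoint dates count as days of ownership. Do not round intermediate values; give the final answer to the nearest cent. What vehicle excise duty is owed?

£4,253.92

Days held (January 15 – August 29, 2003): 227 out of 365
Tax = £171,000 × 4% × 227/365 = £4,253.9178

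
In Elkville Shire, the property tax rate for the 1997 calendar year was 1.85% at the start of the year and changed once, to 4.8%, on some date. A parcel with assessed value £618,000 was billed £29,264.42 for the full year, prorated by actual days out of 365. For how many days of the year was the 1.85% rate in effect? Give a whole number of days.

Let d = days at the first rate; then 365 − d days at the second rate.
£618,000 × [1.85%·d + 4.8%·(365−d)] / 365 = £29,264.42
Solving gives d = 8, so the new rate took effect on 9 January 1997.

8 days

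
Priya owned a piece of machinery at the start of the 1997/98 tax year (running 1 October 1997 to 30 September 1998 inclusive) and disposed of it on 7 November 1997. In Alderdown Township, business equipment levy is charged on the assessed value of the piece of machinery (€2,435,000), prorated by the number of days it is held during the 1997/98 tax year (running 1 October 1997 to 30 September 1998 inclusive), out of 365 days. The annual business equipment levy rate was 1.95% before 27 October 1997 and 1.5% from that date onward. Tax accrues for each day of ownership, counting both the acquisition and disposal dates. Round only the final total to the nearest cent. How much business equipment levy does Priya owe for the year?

€4,583.14

1 October – 26 October 1997: 26 days at 1.95% → €2,435,000 × 1.95% × 26/365 = €3,382.3151
27 October – 7 November 1997: 12 days at 1.5% → €2,435,000 × 1.5% × 12/365 = €1,200.8219
Total = €4,583.1370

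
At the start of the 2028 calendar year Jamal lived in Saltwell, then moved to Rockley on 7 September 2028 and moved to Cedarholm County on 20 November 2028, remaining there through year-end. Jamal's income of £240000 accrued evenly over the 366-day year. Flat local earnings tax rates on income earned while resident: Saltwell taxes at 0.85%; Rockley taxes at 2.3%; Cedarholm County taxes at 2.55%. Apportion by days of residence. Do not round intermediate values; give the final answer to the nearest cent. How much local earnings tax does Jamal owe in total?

Saltwell, 1 January – 6 September 2028: 250 days → £240000 × 0.85% × 250/366 = £1393.4426
Rockley, 7 September – 19 November 2028: 74 days → £240000 × 2.3% × 74/366 = £1116.0656
Cedarholm County, 20 November – 31 December 2028: 42 days → £240000 × 2.55% × 42/366 = £702.2951
Total = £3211.8033

£3211.80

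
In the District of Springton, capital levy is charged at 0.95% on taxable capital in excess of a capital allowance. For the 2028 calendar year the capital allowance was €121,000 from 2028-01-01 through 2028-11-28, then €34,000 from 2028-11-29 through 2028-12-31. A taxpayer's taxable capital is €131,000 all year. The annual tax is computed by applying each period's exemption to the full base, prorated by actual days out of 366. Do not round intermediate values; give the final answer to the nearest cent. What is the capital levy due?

€169.52

2028-01-01 to 2028-11-28: 333 days, exemption €121,000 → (€131,000 − €121,000) × 0.95% × 333/366 = €86.4344
2028-11-29 to 2028-12-31: 33 days, exemption €34,000 → (€131,000 − €34,000) × 0.95% × 33/366 = €83.0861
Total = €169.5205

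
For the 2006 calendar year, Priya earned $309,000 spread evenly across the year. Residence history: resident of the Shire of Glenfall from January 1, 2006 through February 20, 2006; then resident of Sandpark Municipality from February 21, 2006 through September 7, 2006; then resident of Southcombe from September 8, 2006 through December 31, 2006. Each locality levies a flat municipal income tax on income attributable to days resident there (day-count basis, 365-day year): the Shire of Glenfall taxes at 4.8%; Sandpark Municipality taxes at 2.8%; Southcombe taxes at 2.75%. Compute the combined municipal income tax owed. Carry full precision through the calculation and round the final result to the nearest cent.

The Shire of Glenfall, January 1 – February 20, 2006: 51 days → $309,000 × 4.8% × 51/365 = $2,072.4164
Sandpark Municipality, February 21 – September 7, 2006: 199 days → $309,000 × 2.8% × 199/365 = $4,717.1178
Southcombe, September 8 – December 31, 2006: 115 days → $309,000 × 2.75% × 115/365 = $2,677.2945
Total = $9,466.8288

$9,466.83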